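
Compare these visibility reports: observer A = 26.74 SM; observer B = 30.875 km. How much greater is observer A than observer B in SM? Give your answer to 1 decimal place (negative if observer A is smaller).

7.6 SM

observer B: 30.875 km = 19.185 SM.
Difference: 26.740 − 19.185 = 7.6 SM.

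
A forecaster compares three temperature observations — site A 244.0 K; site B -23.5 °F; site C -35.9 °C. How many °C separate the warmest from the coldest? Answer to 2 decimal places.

site A: 244.0 K = -29.150 °C.
site B: -23.5 °F = -30.833 °C.
Spread: (-29.150) − (-35.900) = 6.750 °C.

6.75 °C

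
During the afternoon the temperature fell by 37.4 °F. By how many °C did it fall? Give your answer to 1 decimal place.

20.8 °C

Converting a difference, only the 9/5 scale factor applies: Δ°C = 37.4 × 0.5556 = 20.8 °C.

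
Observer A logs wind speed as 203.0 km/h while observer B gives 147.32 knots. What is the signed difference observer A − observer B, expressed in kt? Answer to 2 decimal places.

-37.71 kt

observer A: 203.0 km/h = 109.6112 kt.
Difference: 109.6112 − 147.3200 = -37.71 kt.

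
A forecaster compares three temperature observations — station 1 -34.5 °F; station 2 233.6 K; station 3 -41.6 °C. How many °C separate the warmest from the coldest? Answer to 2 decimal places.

station 1: -34.5 °F = -36.944 °C.
station 2: 233.6 K = -39.550 °C.
Spread: (-36.944) − (-41.600) = 4.656 °C.

4.66 °C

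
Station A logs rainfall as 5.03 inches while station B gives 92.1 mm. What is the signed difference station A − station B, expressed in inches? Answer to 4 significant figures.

station B: 92.1 mm = 3.62598 in.
Difference: 5.03000 − 3.62598 = 1.404 in.

1.404 in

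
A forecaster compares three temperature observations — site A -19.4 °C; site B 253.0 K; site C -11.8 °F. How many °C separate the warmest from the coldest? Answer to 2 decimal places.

4.93 °C

site B: 253.0 K = -20.150 °C.
site C: -11.8 °F = -24.333 °C.
Spread: (-19.400) − (-24.333) = 4.933 °C.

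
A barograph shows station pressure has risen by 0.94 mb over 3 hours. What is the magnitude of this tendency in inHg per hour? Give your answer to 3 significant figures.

0.94 mb / 3 h × 0.02953 inHg/mb = 0.00925 inHg/h.

0.00925 inHg per hour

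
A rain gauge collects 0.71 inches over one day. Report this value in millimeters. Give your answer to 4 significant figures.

18.03 mm

1 in = 25.4 mm, so 0.71 × 25.4 = 18.03 mm.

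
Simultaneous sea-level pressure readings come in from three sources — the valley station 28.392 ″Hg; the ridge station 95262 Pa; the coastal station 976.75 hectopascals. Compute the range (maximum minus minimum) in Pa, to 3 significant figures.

the valley station: 28.392 inHg = 96146.36 Pa.
the coastal station: 976.75 hPa = 97675.00 Pa.
Spread: 97675.00 − 95262.00 = 2410 Pa.

2410 Pa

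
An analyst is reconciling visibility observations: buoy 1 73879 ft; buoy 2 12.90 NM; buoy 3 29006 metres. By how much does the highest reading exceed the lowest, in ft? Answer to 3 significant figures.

21300 ft

buoy 2: 12.90 nmi = 78381.89 ft.
buoy 3: 29006 m = 95164.04 ft.
Spread: 95164.04 − 73879.00 = 21300 ft.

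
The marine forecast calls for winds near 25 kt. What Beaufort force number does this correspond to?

Beaufort force 6

25 kt lies in the Beaufort 6 band (strong breeze, 22–27 kt).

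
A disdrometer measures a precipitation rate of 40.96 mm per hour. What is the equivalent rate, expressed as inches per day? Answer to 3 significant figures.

38.7 in/day

40.96 mm/hour × 0.0393701 in/mm × 24 hour/day = 38.7 in/day.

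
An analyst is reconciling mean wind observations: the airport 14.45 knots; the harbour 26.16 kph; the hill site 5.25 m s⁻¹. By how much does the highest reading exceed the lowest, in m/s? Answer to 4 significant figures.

2.184 m/s

the airport: 14.45 kt = 7.43372 m/s.
the harbour: 26.16 km/h = 7.26667 m/s.
Spread: 7.43372 − 5.25000 = 2.184 m/s.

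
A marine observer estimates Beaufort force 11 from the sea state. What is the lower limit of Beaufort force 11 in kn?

Beaufort 11 (violent storm) spans 56–63 knots.

56 kt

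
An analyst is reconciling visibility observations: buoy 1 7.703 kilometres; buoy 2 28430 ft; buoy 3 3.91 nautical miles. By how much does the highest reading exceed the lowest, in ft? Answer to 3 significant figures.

buoy 1: 7.703 km = 25272.31 ft.
buoy 3: 3.91 nmi = 23757.61 ft.
Spread: 28430.00 − 23757.61 = 4670 ft.

4670 ft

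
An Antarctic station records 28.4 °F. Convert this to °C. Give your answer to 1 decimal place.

-2.0 °C

°C = (°F − 32) × 5/9 = (28.4 − 32) / 1.8 = -2.0 °C.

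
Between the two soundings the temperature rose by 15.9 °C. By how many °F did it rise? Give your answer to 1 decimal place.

28.6 °F

A change of 1 °C equals a change of 1.8 °F: Δ°F = 15.9 × 1.8 = 28.6 °F.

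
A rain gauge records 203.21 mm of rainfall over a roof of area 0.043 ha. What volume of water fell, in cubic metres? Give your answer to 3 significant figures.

87.4 cubic metres

Area: 0.043 ha = 430 m².
1 mm over 1 m² is 1 L, so volume = 203.21 × 430 = 87380.3 L = 87.4 m³.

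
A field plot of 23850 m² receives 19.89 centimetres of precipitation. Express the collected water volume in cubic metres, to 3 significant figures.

Depth: 19.89 cm × 10 = 198.9 mm.
1 mm over 1 m² is 1 L, so volume = 198.9 × 23850 = 4743765 L = 4740 m³.

4740 cubic metres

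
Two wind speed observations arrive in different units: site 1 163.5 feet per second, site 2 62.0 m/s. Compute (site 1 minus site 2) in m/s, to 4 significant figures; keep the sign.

site 1: 163.5 ft/s = 49.8348 m/s.
Difference: 49.8348 − 62.0000 = -12.17 m/s.

-12.17 m/s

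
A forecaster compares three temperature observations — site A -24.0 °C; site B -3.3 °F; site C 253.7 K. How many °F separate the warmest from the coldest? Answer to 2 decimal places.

8.19 °F

site B: -3.3 °F = -19.611 °C.
site C: 253.7 K = -19.450 °C.
Spread: (-19.450) − (-24.000) = 4.550 °C = 8.19 °F.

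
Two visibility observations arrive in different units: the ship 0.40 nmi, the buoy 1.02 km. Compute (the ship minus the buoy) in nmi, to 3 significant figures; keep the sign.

the buoy: 1.02 km = 0.55076 nmi.
Difference: 0.40000 − 0.55076 = -0.151 nmi.

-0.151 nmi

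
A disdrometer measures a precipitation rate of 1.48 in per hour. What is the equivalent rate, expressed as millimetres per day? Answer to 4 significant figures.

902.2 mm/day

1.48 in/hour × 25.4 mm/in × 24 hour/day = 902.2 mm/day.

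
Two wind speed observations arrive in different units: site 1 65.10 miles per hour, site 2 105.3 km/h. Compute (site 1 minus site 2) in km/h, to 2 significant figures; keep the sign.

-0.53 km/h

site 1: 65.10 mph = 104.7683 km/h.
Difference: 104.7683 − 105.3000 = -0.53 km/h.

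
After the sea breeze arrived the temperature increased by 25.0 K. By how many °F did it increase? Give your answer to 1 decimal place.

A change of 1 °C equals a change of 1.8 °F: Δ°F = 25.0 × 1.8 = 45.0 °F.

45.0 °F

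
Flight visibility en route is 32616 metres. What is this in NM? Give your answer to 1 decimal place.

17.6 nmi

1 m = 0.000539957 nmi, so 32616 × 0.000539957 = 17.6 nmi.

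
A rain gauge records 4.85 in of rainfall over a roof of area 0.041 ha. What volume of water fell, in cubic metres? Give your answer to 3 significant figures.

Depth: 4.85 in × 25.4 = 123.19 mm.
Area: 0.041 ha = 410 m².
1 mm over 1 m² is 1 L, so volume = 123.19 × 410 = 50507.9 L = 50.5 m³.

50.5 cubic metres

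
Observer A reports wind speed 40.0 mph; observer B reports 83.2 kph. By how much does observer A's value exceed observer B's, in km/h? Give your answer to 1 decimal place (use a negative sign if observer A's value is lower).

observer A: 40.0 mph = 64.374 km/h.
Difference: 64.374 − 83.200 = -18.8 km/h.

-18.8 km/h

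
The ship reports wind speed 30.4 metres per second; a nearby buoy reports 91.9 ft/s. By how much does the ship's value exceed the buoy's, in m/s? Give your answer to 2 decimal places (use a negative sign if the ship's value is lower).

2.39 m/s

the buoy: 91.9 ft/s = 28.0111 m/s.
Difference: 30.4000 − 28.0111 = 2.39 m/s.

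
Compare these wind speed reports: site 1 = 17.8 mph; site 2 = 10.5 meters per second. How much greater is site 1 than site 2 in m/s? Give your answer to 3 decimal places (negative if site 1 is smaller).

site 1: 17.8 mph = 7.95731 m/s.
Difference: 7.95731 − 10.50000 = -2.543 m/s.

-2.543 m/s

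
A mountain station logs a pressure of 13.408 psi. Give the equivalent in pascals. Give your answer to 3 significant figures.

92400 Pa

1 psi = 6894.76 Pa, so 13.408 × 6894.76 = 92400 Pa.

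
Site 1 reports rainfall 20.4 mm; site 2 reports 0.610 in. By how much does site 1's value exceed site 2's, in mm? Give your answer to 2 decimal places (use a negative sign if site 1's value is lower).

site 2: 0.610 in = 15.4940 mm.
Difference: 20.4000 − 15.4940 = 4.91 mm.

4.91 mm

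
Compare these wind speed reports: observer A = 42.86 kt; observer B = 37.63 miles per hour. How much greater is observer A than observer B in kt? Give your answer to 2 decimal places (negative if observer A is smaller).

10.16 kt

observer B: 37.63 mph = 32.6996 kt.
Difference: 42.8600 − 32.6996 = 10.16 kt.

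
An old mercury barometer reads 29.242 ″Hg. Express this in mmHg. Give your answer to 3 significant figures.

743 mmHg

1 inHg = 25.4 mmHg, so 29.242 × 25.4 = 743 mmHg.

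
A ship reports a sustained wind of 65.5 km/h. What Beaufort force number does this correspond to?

65.5 km/h = 18.2 m/s, which is Beaufort 8 (gale, 17.2–20.7 m/s).

Beaufort force 8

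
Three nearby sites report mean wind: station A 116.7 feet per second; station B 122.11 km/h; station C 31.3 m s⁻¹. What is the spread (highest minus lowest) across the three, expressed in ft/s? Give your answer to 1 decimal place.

station B: 122.11 km/h = 111.284 ft/s.
station C: 31.3 m/s = 102.690 ft/s.
Spread: 116.700 − 102.690 = 14.0 ft/s.

14.0 ft/s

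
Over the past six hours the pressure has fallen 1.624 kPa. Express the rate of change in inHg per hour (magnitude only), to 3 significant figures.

0.0799 inHg per hour

1.624 kPa / 6 h × 0.2953 inHg/kPa = 0.0799 inHg/h.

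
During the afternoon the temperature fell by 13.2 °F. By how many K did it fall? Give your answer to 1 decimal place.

A change of 1 °C equals a change of 1.8 °F: ΔK = 13.2 × 0.5556 = 7.3 K.

7.3 K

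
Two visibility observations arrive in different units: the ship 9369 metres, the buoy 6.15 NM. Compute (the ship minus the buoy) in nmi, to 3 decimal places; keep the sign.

the ship: 9369 m = 5.05886 nmi.
Difference: 5.05886 − 6.15000 = -1.091 nmi.

-1.091 nmi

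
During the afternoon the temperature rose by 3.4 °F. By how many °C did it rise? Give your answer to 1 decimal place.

1.9 °C

For a temperature change the 32° offset cancels: Δ°C = 3.4 × 0.5556 = 1.9 °C.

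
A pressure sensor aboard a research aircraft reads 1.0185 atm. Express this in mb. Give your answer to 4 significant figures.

1 atm = 1013.25 mb, so 1.0185 × 1013.25 = 1032 mb.

1032 mb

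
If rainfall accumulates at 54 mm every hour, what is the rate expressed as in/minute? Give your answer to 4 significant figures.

54 mm/hour × 0.0393701 in/mm × 0.0166667 hour/minute = 0.03543 in/minute.

0.03543 in/minute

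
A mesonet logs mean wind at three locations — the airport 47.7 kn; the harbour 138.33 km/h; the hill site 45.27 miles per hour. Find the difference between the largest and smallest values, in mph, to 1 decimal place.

40.7 mph

the airport: 47.7 kt = 54.892 mph.
the harbour: 138.33 km/h = 85.954 mph.
Spread: 85.954 − 45.270 = 40.7 mph.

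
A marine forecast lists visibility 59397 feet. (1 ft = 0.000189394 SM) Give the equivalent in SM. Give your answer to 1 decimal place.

1 ft = 0.000189394 SM, so 59397 × 0.000189394 = 11.2 SM.

11.2 SM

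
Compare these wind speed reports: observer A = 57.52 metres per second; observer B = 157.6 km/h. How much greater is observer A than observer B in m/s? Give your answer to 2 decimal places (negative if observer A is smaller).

13.74 m/s

observer B: 157.6 km/h = 43.7778 m/s.
Difference: 57.5200 − 43.7778 = 13.74 m/s.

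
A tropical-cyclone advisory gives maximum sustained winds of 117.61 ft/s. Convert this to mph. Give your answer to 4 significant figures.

80.19 mph

1 ft/s = 0.681818 mph, so 117.61 × 0.681818 = 80.19 mph.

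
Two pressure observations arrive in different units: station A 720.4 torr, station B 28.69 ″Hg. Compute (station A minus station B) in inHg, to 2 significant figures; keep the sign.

station A: 720.4 mmHg = 28.3622 inHg.
Difference: 28.3622 − 28.6900 = -0.33 inHg.

-0.33 inHg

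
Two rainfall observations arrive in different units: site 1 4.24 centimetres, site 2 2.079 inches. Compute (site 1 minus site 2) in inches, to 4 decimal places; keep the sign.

site 1: 4.24 cm = 1.669291 in.
Difference: 1.669291 − 2.079000 = -0.4097 in.

-0.4097 in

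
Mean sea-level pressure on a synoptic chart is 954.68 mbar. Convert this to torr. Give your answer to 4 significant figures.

716.1 mmHg

1 mb = 0.750062 mmHg, so 954.68 × 0.750062 = 716.1 mmHg.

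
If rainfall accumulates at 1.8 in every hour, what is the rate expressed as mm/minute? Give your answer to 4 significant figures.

0.7620 mm/minute

1.8 in/hour × 25.4 mm/in × 0.0166667 hour/minute = 0.7620 mm/minute.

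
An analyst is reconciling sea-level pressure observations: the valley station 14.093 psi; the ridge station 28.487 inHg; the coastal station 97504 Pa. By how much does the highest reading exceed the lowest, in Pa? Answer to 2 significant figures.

1000 Pa

the valley station: 14.093 psi = 97167.81 Pa.
the ridge station: 28.487 inHg = 96468.06 Pa.
Spread: 97504.00 − 96468.06 = 1000 Pa.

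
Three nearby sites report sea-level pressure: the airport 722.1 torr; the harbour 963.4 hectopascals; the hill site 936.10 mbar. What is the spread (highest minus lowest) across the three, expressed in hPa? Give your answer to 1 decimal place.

27.3 hPa

the airport: 722.1 mmHg = 962.721 hPa.
the hill site: 936.10 mb = 936.100 hPa.
Spread: 963.400 − 936.100 = 27.3 hPa.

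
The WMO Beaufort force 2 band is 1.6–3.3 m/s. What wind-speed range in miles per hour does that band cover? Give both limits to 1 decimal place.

3.6 to 7.4 mph

1.6–3.3 m/s × 2.237 = 3.6–7.4 mph.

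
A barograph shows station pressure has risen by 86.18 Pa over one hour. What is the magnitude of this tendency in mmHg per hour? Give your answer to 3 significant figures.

86.18 Pa / 1 h × 0.00750062 mmHg/Pa = 0.646 mmHg/h.

0.646 mmHg per hour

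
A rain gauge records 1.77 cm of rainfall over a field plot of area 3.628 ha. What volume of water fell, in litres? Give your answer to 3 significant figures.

642000 litres

Depth: 1.77 cm × 10 = 17.7 mm.
Area: 3.628 ha = 36280 m².
1 mm over 1 m² is 1 L, so volume = 17.7 × 36280 = 642156 L ≈ 642000 L.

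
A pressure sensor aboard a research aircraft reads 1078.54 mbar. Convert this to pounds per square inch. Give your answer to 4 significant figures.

1 mb = 0.0145038 psi, so 1078.54 × 0.0145038 = 15.64 psi.

15.64 psi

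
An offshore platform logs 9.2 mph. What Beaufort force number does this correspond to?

Beaufort force 3

9.2 mph = 4.1 m/s, which is Beaufort 3 (gentle breeze, 3.4–5.4 m/s).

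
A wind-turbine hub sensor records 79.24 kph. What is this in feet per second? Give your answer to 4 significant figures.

1 km/h = 0.911344 ft/s, so 79.24 × 0.911344 = 72.21 ft/s.

72.21 ft/s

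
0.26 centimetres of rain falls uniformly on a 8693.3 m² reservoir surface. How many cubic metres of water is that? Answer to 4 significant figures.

22.60 cubic metres

Depth: 0.26 cm × 10 = 2.6 mm.
1 mm over 1 m² is 1 L, so volume = 2.6 × 8693.3 = 22602.58 L = 22.60 m³.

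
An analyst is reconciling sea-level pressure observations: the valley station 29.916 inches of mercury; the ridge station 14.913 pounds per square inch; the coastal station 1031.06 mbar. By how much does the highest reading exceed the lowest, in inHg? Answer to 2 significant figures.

the ridge station: 14.913 psi = 30.3632 inHg.
the coastal station: 1031.06 mb = 30.4472 inHg.
Spread: 30.4472 − 29.9160 = 0.53 inHg.

0.53 inHg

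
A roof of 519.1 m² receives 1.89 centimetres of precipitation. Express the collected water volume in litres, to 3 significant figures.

Depth: 1.89 cm × 10 = 18.9 mm.
1 mm over 1 m² is 1 L, so volume = 18.9 × 519.1 = 9810.99 L ≈ 9810 L.

9810 litres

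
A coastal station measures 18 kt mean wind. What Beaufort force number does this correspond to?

Beaufort force 5

18 kt lies in the Beaufort 5 band (fresh breeze, 17–21 kt).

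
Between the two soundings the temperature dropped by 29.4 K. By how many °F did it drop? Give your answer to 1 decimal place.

52.9 °F

A change of 1 °C equals a change of 1.8 °F: Δ°F = 29.4 × 1.8 = 52.9 °F.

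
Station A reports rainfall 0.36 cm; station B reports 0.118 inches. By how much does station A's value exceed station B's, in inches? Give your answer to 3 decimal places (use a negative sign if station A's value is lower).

0.024 in

station A: 0.36 cm = 0.14173 in.
Difference: 0.14173 − 0.11800 = 0.024 in.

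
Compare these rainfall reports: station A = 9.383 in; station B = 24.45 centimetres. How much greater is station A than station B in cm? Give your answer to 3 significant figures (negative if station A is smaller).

station A: 9.383 in = 23.83282 cm.
Difference: 23.83282 − 24.45000 = -0.617 cm.

-0.617 cm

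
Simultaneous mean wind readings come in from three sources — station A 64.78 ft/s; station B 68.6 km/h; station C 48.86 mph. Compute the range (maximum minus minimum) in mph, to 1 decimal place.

station A: 64.78 ft/s = 44.168 mph.
station B: 68.6 km/h = 42.626 mph.
Spread: 48.860 − 42.626 = 6.2 mph.

6.2 mph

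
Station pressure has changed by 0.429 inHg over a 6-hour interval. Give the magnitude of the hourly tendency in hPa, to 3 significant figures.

0.429 inHg / 6 h × 33.8639 hPa/inHg = 2.42 hPa/h.

2.42 hPa per hour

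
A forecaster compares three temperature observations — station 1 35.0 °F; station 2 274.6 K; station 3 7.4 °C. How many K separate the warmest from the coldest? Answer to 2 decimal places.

5.95 K

station 1: 35.0 °F = 1.667 °C.
station 2: 274.6 K = 1.450 °C.
Spread: 7.400 − 1.450 = 5.950 °C.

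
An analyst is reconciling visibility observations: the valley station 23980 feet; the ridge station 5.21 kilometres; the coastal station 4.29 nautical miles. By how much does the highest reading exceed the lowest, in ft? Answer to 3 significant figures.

the ridge station: 5.21 km = 17093.18 ft.
the coastal station: 4.29 nmi = 26066.54 ft.
Spread: 26066.54 − 17093.18 = 8970 ft.

8970 ft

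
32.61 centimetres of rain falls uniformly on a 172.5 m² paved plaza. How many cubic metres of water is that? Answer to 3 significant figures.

Depth: 32.61 cm × 10 = 326.1 mm.
1 mm over 1 m² is 1 L, so volume = 326.1 × 172.5 = 56252.25 L = 56.3 m³.

56.3 cubic metres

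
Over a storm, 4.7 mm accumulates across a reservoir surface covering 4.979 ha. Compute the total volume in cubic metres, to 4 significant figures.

234.0 cubic metres

Area: 4.979 ha = 49790 m².
1 mm over 1 m² is 1 L, so volume = 4.7 × 49790 = 234013 L = 234.0 m³.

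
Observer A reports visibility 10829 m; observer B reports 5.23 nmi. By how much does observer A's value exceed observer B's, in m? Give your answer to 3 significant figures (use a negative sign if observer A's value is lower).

1140 m

observer B: 5.23 nmi = 9685.96 m.
Difference: 10829.00 − 9685.96 = 1140 m.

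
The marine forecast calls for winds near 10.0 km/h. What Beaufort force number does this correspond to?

Beaufort force 2

10.0 km/h = 2.8 m/s, which is Beaufort 2 (light breeze, 1.6–3.3 m/s).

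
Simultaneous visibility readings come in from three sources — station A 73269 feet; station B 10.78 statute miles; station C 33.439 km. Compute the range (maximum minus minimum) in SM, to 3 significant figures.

10.0 SM

station A: 73269 ft = 13.8767 SM.
station C: 33.439 km = 20.7780 SM.
Spread: 20.7780 − 10.7800 = 10.0 SM.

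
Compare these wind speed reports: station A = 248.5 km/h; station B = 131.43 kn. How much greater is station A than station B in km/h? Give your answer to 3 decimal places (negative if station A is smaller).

station B: 131.43 kt = 243.40836 km/h.
Difference: 248.50000 − 243.40836 = 5.092 km/h.

5.092 km/h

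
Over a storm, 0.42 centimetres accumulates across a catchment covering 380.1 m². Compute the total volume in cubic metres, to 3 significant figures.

Depth: 0.42 cm × 10 = 4.2 mm.
1 mm over 1 m² is 1 L, so volume = 4.2 × 380.1 = 1596.42 L = 1.60 m³.

1.60 cubic metres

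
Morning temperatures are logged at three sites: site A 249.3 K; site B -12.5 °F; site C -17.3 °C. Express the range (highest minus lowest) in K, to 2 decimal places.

site A: 249.3 K = -23.850 °C.
site B: -12.5 °F = -24.722 °C.
Spread: (-17.300) − (-24.722) = 7.422 °C.

7.42 K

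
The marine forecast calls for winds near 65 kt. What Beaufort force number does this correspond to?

Beaufort force 12

65 kt lies in the Beaufort 12 band (hurricane force, ≥64 kt).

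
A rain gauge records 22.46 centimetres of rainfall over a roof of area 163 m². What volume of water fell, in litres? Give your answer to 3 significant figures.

Depth: 22.46 cm × 10 = 224.6 mm.
1 mm over 1 m² is 1 L, so volume = 224.6 × 163 = 36609.8 L ≈ 36600 L.

36600 litres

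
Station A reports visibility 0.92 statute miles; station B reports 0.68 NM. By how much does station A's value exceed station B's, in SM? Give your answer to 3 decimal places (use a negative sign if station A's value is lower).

0.137 SM

station B: 0.68 nmi = 0.78253 SM.
Difference: 0.92000 − 0.78253 = 0.137 SM.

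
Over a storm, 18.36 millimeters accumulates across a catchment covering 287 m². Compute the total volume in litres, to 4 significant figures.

5269 litres

1 mm over 1 m² is 1 L, so volume = 18.36 × 287 = 5269.32 L ≈ 5269 L.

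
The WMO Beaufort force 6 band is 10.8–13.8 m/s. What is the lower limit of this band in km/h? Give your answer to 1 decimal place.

10.8–13.8 m/s × 3.6 = 38.9–49.7 km/h.

38.9 km/h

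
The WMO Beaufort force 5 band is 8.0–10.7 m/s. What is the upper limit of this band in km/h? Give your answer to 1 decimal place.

38.5 km/h

8.0–10.7 m/s × 3.6 = 28.8–38.5 km/h.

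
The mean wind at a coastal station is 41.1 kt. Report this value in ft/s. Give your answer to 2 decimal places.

1 kt = 1.68781 ft/s, so 41.1 × 1.68781 = 69.37 ft/s.

69.37 ft/s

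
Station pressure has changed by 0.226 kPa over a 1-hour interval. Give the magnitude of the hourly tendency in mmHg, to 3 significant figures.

1.70 mmHg per hour

0.226 kPa / 1 h × 7.50062 mmHg/kPa = 1.70 mmHg/h.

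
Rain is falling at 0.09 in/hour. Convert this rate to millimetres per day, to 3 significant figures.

54.9 mm/day

0.09 in/hour × 25.4 mm/in × 24 hour/day = 54.9 mm/day.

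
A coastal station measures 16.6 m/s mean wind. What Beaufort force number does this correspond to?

16.6 m/s lies in the Beaufort 7 band (near gale, 13.9–17.1 m/s).

Beaufort force 7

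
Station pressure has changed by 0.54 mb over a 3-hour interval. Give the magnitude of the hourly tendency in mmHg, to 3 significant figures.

0.135 mmHg per hour

0.54 mb / 3 h × 0.750062 mmHg/mb = 0.135 mmHg/h.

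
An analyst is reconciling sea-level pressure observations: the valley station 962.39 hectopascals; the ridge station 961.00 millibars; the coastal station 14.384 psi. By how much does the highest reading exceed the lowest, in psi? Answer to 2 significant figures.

the valley station: 962.39 hPa = 13.9583 psi.
the ridge station: 961.00 mb = 13.9381 psi.
Spread: 14.3840 − 13.9381 = 0.45 psi.

0.45 psi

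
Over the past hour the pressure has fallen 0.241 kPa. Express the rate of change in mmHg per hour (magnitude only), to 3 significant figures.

0.241 kPa / 1 h × 7.50062 mmHg/kPa = 1.81 mmHg/h.

1.81 mmHg per hour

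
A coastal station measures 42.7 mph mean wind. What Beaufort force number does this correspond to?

42.7 mph = 19.1 m/s, which is Beaufort 8 (gale, 17.2–20.7 m/s).

Beaufort force 8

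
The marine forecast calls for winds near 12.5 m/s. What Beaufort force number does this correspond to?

Beaufort force 6

12.5 m/s lies in the Beaufort 6 band (strong breeze, 10.8–13.8 m/s).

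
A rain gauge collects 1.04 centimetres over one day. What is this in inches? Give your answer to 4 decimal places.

1 cm = 0.393701 in, so 1.04 × 0.393701 = 0.4094 in.

0.4094 in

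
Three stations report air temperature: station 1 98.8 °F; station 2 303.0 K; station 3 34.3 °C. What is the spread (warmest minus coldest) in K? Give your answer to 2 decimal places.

7.26 K

station 1: 98.8 °F = 37.111 °C.
station 2: 303.0 K = 29.850 °C.
Spread: 37.111 − 29.850 = 7.261 °C.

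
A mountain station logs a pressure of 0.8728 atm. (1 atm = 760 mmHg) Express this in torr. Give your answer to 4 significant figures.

663.3 mmHg

1 atm = 760 mmHg, so 0.8728 × 760 = 663.3 mmHg.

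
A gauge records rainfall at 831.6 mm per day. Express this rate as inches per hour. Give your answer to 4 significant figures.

1.364 in/hour

831.6 mm/day × 0.0393701 in/mm × 0.0416667 day/hour = 1.364 in/hour.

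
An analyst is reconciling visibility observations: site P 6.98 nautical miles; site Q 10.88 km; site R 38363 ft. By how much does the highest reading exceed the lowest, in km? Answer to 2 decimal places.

2.05 km

site P: 6.98 nmi = 12.9270 km.
site R: 38363 ft = 11.6930 km.
Spread: 12.9270 − 10.8800 = 2.05 km.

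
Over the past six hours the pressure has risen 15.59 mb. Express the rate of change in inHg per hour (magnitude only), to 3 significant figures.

0.0767 inHg per hour

15.59 mb / 6 h × 0.02953 inHg/mb = 0.0767 inHg/h.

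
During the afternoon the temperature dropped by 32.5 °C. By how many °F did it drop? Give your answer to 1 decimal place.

A change of 1 °C equals a change of 1.8 °F: Δ°F = 32.5 × 1.8 = 58.5 °F.

58.5 °F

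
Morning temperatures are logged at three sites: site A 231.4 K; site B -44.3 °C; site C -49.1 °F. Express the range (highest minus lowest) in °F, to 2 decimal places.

5.95 °F

site A: 231.4 K = -41.750 °C.
site C: -49.1 °F = -45.056 °C.
Spread: (-41.750) − (-45.056) = 3.306 °C = 5.95 °F.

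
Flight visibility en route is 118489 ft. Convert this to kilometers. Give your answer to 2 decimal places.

1 ft = 0.0003048 km, so 118489 × 0.0003048 = 36.12 km.

36.12 km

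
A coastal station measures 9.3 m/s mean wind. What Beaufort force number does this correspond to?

Beaufort force 5

9.3 m/s lies in the Beaufort 5 band (fresh breeze, 8.0–10.7 m/s).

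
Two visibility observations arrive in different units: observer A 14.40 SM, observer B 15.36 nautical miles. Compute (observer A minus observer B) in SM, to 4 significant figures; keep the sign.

-3.276 SM

observer B: 15.36 nmi = 17.67597 SM.
Difference: 14.40000 − 17.67597 = -3.276 SM.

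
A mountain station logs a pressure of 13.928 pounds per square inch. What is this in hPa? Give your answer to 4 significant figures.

1 psi = 68.9476 hPa, so 13.928 × 68.9476 = 960.3 hPa.

960.3 hPa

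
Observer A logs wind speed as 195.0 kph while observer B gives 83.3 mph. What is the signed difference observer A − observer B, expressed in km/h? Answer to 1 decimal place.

60.9 km/h

observer B: 83.3 mph = 134.058 km/h.
Difference: 195.000 − 134.058 = 60.9 km/h.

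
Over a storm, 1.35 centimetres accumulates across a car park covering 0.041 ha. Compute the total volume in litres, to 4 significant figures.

5535 litres

Depth: 1.35 cm × 10 = 13.5 mm.
Area: 0.041 ha = 410 m².
1 mm over 1 m² is 1 L, so volume = 13.5 × 410 = 5535 L.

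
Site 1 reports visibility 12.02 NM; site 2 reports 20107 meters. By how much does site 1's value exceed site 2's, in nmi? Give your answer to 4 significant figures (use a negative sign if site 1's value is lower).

1.163 nmi

site 2: 20107 m = 10.85691 nmi.
Difference: 12.02000 − 10.85691 = 1.163 nmi.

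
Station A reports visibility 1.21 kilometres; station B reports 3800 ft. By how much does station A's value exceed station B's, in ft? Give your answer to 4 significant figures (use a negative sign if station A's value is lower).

169.8 ft

station A: 1.21 km = 3969.816 ft.
Difference: 3969.816 − 3800.000 = 169.8 ft.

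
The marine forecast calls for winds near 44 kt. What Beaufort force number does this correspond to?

44 kt lies in the Beaufort 9 band (strong gale, 41–47 kt).

Beaufort force 9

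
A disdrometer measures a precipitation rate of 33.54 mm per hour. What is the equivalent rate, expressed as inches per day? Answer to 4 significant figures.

31.69 in/day

33.54 mm/hour × 0.0393701 in/mm × 24 hour/day = 31.69 in/day.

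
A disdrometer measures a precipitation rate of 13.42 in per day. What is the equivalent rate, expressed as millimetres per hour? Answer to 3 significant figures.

13.42 in/day × 25.4 mm/in × 0.0416667 day/hour = 14.2 mm/hour.

14.2 mm/hour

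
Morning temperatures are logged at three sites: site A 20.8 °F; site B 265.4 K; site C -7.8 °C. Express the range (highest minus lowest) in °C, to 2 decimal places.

site A: 20.8 °F = -6.222 °C.
site B: 265.4 K = -7.750 °C.
Spread: (-6.222) − (-7.800) = 1.578 °C.

1.58 °C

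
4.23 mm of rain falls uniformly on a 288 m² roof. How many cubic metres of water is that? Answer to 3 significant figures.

1 mm over 1 m² is 1 L, so volume = 4.23 × 288 = 1218.24 L = 1.22 m³.

1.22 cubic metres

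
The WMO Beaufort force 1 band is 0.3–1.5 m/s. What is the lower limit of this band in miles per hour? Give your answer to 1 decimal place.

0.7 mph

0.3–1.5 m/s × 2.237 = 0.7–3.4 mph.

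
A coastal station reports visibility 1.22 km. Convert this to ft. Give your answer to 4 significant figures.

4003 ft

1 km = 3280.84 ft, so 1.22 × 3280.84 = 4003 ft.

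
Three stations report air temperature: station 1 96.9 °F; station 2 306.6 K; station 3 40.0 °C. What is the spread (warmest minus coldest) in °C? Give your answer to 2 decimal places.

6.55 °C

station 1: 96.9 °F = 36.056 °C.
station 2: 306.6 K = 33.450 °C.
Spread: 40.000 − 33.450 = 6.550 °C.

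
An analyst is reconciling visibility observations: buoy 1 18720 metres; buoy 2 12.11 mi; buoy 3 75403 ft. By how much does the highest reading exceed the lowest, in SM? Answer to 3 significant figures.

2.65 SM

buoy 1: 18720 m = 11.6321 SM.
buoy 3: 75403 ft = 14.2809 SM.
Spread: 14.2809 − 11.6321 = 2.65 SM.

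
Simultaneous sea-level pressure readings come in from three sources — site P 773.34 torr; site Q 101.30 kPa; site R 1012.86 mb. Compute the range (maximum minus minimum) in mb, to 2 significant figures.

site P: 773.34 mmHg = 1031.04 mb.
site Q: 101.30 kPa = 1013.00 mb.
Spread: 1031.04 − 1012.86 = 18 mb.

18 mb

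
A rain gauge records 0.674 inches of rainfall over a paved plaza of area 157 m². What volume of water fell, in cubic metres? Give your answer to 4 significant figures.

Depth: 0.674 in × 25.4 = 17.1196 mm.
1 mm over 1 m² is 1 L, so volume = 17.1196 × 157 = 2687.7772 L = 2.688 m³.

2.688 cubic metres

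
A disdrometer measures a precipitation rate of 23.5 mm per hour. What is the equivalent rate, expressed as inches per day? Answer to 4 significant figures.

23.5 mm/hour × 0.0393701 in/mm × 24 hour/day = 22.20 in/day.

22.20 in/day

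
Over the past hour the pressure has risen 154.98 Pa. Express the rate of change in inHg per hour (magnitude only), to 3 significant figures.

154.98 Pa / 1 h × 0.0002953 inHg/Pa = 0.0458 inHg/h.

0.0458 inHg per hour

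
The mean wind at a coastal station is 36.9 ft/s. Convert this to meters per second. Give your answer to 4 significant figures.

11.25 m/s

1 ft/s = 0.3048 m/s, so 36.9 × 0.3048 = 11.25 m/s.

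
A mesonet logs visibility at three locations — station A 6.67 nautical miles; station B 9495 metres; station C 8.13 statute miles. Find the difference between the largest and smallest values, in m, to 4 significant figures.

station A: 6.67 nmi = 12352.84 m.
station C: 8.13 SM = 13083.97 m.
Spread: 13083.97 − 9495.00 = 3589 m.

3589 m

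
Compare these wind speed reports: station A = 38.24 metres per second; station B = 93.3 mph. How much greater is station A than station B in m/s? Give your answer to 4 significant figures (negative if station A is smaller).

-3.469 m/s

station B: 93.3 mph = 41.70883 m/s.
Difference: 38.24000 − 41.70883 = -3.469 m/s.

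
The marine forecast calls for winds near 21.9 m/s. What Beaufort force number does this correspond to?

21.9 m/s lies in the Beaufort 9 band (strong gale, 20.8–24.4 m/s).

Beaufort force 9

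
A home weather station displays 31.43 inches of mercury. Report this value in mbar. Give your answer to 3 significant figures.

1 inHg = 33.8639 mb, so 31.43 × 33.8639 = 1060 mb.

1060 mb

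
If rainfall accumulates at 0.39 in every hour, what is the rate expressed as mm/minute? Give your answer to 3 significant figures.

0.39 in/hour × 25.4 mm/in × 0.0166667 hour/minute = 0.165 mm/minute.

0.165 mm/minute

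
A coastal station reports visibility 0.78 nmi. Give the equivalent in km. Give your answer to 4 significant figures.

1 nmi = 1.852 km, so 0.78 × 1.852 = 1.445 km.

1.445 km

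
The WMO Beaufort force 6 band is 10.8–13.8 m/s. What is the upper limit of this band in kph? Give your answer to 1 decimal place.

10.8–13.8 m/s × 3.6 = 38.9–49.7 km/h.

49.7 km/h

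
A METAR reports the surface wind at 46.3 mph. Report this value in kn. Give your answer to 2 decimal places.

40.23 kt

1 mph = 0.868976 kt, so 46.3 × 0.868976 = 40.23 kt.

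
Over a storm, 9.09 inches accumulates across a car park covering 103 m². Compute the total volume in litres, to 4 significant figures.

23780 litres

Depth: 9.09 in × 25.4 = 230.886 mm.
1 mm over 1 m² is 1 L, so volume = 230.886 × 103 = 23781.258 L ≈ 23780 L.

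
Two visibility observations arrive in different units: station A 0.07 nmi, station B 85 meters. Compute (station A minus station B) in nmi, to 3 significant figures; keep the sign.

station B: 85 m = 0.045896 nmi.
Difference: 0.070000 − 0.045896 = 0.0241 nmi.

0.0241 nmi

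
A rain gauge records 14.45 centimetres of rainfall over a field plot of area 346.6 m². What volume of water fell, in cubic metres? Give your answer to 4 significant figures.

50.08 cubic metres

Depth: 14.45 cm × 10 = 144.5 mm.
1 mm over 1 m² is 1 L, so volume = 144.5 × 346.6 = 50083.7 L = 50.08 m³.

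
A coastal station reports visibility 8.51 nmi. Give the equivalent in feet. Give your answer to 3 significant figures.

51700 ft

1 nmi = 6076.12 ft, so 8.51 × 6076.12 = 51700 ft.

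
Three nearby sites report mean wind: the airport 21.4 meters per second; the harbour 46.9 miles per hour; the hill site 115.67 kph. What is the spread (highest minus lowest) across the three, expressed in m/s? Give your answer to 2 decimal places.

11.16 m/s

the harbour: 46.9 mph = 20.9662 m/s.
the hill site: 115.67 km/h = 32.1306 m/s.
Spread: 32.1306 − 20.9662 = 11.16 m/s.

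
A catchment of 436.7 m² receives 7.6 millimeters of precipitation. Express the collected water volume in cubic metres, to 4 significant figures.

3.319 cubic metres

1 mm over 1 m² is 1 L, so volume = 7.6 × 436.7 = 3318.92 L = 3.319 m³.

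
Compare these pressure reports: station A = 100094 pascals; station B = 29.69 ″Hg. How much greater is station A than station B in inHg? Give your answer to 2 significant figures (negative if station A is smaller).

-0.13 inHg

station A: 100094 Pa = 29.5577 inHg.
Difference: 29.5577 − 29.6900 = -0.13 inHg.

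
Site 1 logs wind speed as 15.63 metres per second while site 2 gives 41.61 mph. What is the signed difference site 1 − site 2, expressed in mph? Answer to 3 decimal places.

site 1: 15.63 m/s = 34.96331 mph.
Difference: 34.96331 − 41.61000 = -6.647 mph.

-6.647 mph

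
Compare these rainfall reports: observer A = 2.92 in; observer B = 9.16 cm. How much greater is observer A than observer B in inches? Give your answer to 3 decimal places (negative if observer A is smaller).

observer B: 9.16 cm = 3.60630 in.
Difference: 2.92000 − 3.60630 = -0.686 in.

-0.686 in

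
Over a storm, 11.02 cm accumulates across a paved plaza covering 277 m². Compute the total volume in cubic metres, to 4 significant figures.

30.53 cubic metres

Depth: 11.02 cm × 10 = 110.2 mm.
1 mm over 1 m² is 1 L, so volume = 110.2 × 277 = 30525.4 L = 30.53 m³.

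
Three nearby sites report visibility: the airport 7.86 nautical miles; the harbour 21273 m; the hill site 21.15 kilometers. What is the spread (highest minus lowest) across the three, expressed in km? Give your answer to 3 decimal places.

6.716 km

the airport: 7.86 nmi = 14.55672 km.
the harbour: 21273 m = 21.27300 km.
Spread: 21.27300 − 14.55672 = 6.716 km.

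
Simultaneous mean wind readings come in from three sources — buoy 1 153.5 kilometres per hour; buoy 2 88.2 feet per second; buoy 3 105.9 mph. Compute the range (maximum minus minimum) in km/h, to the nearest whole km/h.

74 km/h

buoy 2: 88.2 ft/s = 96.78 km/h.
buoy 3: 105.9 mph = 170.43 km/h.
Spread: 170.43 − 96.78 = 74 km/h.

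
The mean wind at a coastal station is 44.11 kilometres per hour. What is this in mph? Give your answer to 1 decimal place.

1 km/h = 0.621371 mph, so 44.11 × 0.621371 = 27.4 mph.

27.4 mph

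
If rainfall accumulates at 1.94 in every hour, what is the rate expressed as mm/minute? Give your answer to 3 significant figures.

1.94 in/hour × 25.4 mm/in × 0.0166667 hour/minute = 0.821 mm/minute.

0.821 mm/minute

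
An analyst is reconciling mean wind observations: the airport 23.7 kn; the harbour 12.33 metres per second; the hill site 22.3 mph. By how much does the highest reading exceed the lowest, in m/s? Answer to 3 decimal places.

2.361 m/s

the airport: 23.7 kt = 12.19233 m/s.
the hill site: 22.3 mph = 9.96899 m/s.
Spread: 12.33000 − 9.96899 = 2.361 m/s.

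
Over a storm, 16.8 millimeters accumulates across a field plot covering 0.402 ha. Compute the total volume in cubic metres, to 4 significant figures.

67.54 cubic metres

Area: 0.402 ha = 4020 m².
1 mm over 1 m² is 1 L, so volume = 16.8 × 4020 = 67536 L = 67.54 m³.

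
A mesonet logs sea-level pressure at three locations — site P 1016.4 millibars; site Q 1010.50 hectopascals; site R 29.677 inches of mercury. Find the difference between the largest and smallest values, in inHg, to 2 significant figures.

site P: 1016.4 mb = 30.0143 inHg.
site Q: 1010.50 hPa = 29.8400 inHg.
Spread: 30.0143 − 29.6770 = 0.34 inHg.

0.34 inHg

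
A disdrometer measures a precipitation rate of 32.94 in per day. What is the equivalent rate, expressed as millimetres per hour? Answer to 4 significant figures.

32.94 in/day × 25.4 mm/in × 0.0416667 day/hour = 34.86 mm/hour.

34.86 mm/hour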